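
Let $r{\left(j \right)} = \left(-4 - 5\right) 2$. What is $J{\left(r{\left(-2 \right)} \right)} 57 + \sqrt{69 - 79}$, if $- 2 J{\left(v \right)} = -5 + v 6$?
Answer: $\frac{6441}{2} + i \sqrt{10} \approx 3220.5 + 3.1623 i$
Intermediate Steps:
$r{\left(j \right)} = -18$ ($r{\left(j \right)} = \left(-9\right) 2 = -18$)
$J{\left(v \right)} = \frac{5}{2} - 3 v$ ($J{\left(v \right)} = - \frac{-5 + v 6}{2} = - \frac{-5 + 6 v}{2} = \frac{5}{2} - 3 v$)
$J{\left(r{\left(-2 \right)} \right)} 57 + \sqrt{69 - 79} = \left(\frac{5}{2} - -54\right) 57 + \sqrt{69 - 79} = \left(\frac{5}{2} + 54\right) 57 + \sqrt{-10} = \frac{113}{2} \cdot 57 + i \sqrt{10} = \frac{6441}{2} + i \sqrt{10}$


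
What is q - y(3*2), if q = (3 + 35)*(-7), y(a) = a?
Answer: -272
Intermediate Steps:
q = -266 (q = 38*(-7) = -266)
q - y(3*2) = -266 - 3*2 = -266 - 1*6 = -266 - 6 = -272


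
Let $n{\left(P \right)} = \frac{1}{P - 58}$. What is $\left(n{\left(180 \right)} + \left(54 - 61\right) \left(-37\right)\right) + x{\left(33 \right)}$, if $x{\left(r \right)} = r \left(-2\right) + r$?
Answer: $\frac{27573}{122} \approx 226.01$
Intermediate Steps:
$x{\left(r \right)} = - r$ ($x{\left(r \right)} = - 2 r + r = - r$)
$n{\left(P \right)} = \frac{1}{-58 + P}$
$\left(n{\left(180 \right)} + \left(54 - 61\right) \left(-37\right)\right) + x{\left(33 \right)} = \left(\frac{1}{-58 + 180} + \left(54 - 61\right) \left(-37\right)\right) - 33 = \left(\frac{1}{122} - -259\right) - 33 = \left(\frac{1}{122} + 259\right) - 33 = \frac{31599}{122} - 33 = \frac{27573}{122}$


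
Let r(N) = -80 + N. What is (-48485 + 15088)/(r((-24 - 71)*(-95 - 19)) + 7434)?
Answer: -33397/18184 ≈ -1.8366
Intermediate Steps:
(-48485 + 15088)/(r((-24 - 71)*(-95 - 19)) + 7434) = (-48485 + 15088)/((-80 + (-24 - 71)*(-95 - 19)) + 7434) = -33397/((-80 - 95*(-114)) + 7434) = -33397/((-80 + 10830) + 7434) = -33397/(10750 + 7434) = -33397/18184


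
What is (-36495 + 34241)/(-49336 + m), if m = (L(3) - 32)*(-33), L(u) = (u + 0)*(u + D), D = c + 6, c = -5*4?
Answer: 2254/47191 ≈ 0.047763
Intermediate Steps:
c = -20
D = -14 (D = -20 + 6 = -14)
L(u) = u*(-14 + u) (L(u) = (u + 0)*(u - 14) = u*(-14 + u))
m = 2145 (m = (3*(-14 + 3) - 32)*(-33) = (3*(-11) - 32)*(-33) = (-33 - 32)*(-33) = -65*(-33) = 2145)
(-36495 + 34241)/(-49336 + m) = (-36495 + 34241)/(-49336 + 2145) = -2254/(-47191) = -2254*(-1/47191) = 2254/47191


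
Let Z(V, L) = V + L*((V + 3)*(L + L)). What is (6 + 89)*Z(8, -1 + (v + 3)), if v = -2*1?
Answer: 760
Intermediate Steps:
v = -2
Z(V, L) = V + 2*L**2*(3 + V) (Z(V, L) = V + L*((3 + V)*(2*L)) = V + L*(2*L*(3 + V)) = V + 2*L**2*(3 + V))
(6 + 89)*Z(8, -1 + (v + 3)) = (6 + 89)*(8 + 6*(-1 + (-2 + 3))**2 + 2*8*(-1 + (-2 + 3))**2) = 95*(8 + 6*(-1 + 1)**2 + 2*8*(-1 + 1)**2) = 95*(8 + 6*0**2 + 2*8*0**2) = 95*(8 + 6*0 + 2*8*0) = 95*(8 + 0 + 0) = 95*8 = 760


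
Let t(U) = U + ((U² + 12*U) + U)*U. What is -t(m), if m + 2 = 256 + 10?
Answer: -19306056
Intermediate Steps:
m = 264 (m = -2 + (256 + 10) = -2 + 266 = 264)
t(U) = U + U*(U² + 13*U) (t(U) = U + (U² + 13*U)*U = U + U*(U² + 13*U))
-t(m) = -264*(1 + 264² + 13*264) = -264*(1 + 69696 + 3432) = -264*73129 = -1*19306056 = -19306056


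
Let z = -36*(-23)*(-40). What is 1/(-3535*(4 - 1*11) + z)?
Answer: -1/8375 ≈ -0.00011940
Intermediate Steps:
z = -33120 (z = 828*(-40) = -33120)
1/(-3535*(4 - 1*11) + z) = 1/(-3535*(4 - 1*11) - 33120) = 1/(-3535*(4 - 11) - 33120) = 1/(-3535*(-7) - 33120) = 1/(24745 - 33120) = 1/(-8375) = -1/8375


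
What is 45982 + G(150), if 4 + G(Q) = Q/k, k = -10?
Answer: 45963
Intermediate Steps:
G(Q) = -4 - Q/10 (G(Q) = -4 + Q/(-10) = -4 + Q*(-⅒) = -4 - Q/10)
45982 + G(150) = 45982 + (-4 - ⅒*150) = 45982 + (-4 - 15) = 45982 - 19 = 45963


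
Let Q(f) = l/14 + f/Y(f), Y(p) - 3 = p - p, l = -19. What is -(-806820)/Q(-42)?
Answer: -2259096/43 ≈ -52537.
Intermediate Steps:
Y(p) = 3 (Y(p) = 3 + (p - p) = 3 + 0 = 3)
Q(f) = -19/14 + f/3
-(-806820)/Q(-42) = -(-806820)/(-19/14 + (1/3)*(-42)) = -(-806820)/(-19/14 - 14) = -(-806820)/(-215/14) = -(-806820)*(-14)/215 = -339*6664/43 = -2259096/43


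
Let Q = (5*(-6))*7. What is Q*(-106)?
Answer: 22260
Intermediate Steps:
Q = -210 (Q = -30*7 = -210)
Q*(-106) = -210*(-106) = 22260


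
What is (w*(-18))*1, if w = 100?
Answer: -1800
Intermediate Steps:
(w*(-18))*1 = (100*(-18))*1 = -1800*1 = -1800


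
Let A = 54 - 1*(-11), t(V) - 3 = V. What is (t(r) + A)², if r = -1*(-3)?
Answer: 5041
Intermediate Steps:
r = 3
t(V) = 3 + V
A = 65 (A = 54 + 11 = 65)
(t(r) + A)² = ((3 + 3) + 65)² = (6 + 65)² = 71² = 5041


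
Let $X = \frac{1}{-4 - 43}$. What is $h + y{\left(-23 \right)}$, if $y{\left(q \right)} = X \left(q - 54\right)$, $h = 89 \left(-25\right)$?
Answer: $- \frac{104498}{47} \approx -2223.4$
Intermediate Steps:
$X = - \frac{1}{47}$ ($X = \frac{1}{-47} = - \frac{1}{47} \approx -0.021277$)
$h = -2225$
$y{\left(q \right)} = \frac{54}{47} - \frac{q}{47}$ ($y{\left(q \right)} = - \frac{q - 54}{47} = - \frac{-54 + q}{47} = \frac{54}{47} - \frac{q}{47}$)
$h + y{\left(-23 \right)} = -2225 + \left(\frac{54}{47} - - \frac{23}{47}\right) = -2225 + \left(\frac{54}{47} + \frac{23}{47}\right) = -2225 + \frac{77}{47} = - \frac{104498}{47}$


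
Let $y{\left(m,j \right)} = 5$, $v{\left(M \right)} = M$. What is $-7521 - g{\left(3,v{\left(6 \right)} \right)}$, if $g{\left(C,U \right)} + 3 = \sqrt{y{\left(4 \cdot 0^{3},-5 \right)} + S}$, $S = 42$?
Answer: $-7518 - \sqrt{47} \approx -7524.9$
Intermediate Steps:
$g{\left(C,U \right)} = -3 + \sqrt{47}$ ($g{\left(C,U \right)} = -3 + \sqrt{5 + 42} = -3 + \sqrt{47}$)
$-7521 - g{\left(3,v{\left(6 \right)} \right)} = -7521 - \left(-3 + \sqrt{47}\right) = -7521 + \left(3 - \sqrt{47}\right) = -7518 - \sqrt{47}$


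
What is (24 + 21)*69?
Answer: 3105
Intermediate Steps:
(24 + 21)*69 = 45*69 = 3105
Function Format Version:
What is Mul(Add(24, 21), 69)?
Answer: 3105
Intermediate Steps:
Mul(Add(24, 21), 69) = Mul(45, 69) = 3105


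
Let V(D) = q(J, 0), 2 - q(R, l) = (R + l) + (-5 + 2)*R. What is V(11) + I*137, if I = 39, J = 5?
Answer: 5355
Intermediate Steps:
q(R, l) = 2 - l + 2*R (q(R, l) = 2 - ((R + l) + (-5 + 2)*R) = 2 - ((R + l) - 3*R) = 2 - (l - 2*R) = 2 + (-l + 2*R) = 2 - l + 2*R)
V(D) = 12 (V(D) = 2 - 1*0 + 2*5 = 2 + 0 + 10 = 12)
V(11) + I*137 = 12 + 39*137 = 12 + 5343 = 5355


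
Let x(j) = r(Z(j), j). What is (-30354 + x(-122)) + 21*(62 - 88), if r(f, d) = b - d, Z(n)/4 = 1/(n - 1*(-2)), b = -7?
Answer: -30785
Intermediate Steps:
Z(n) = 4/(2 + n) (Z(n) = 4/(n - 1*(-2)) = 4/(n + 2) = 4/(2 + n))
r(f, d) = -7 - d
x(j) = -7 - j
(-30354 + x(-122)) + 21*(62 - 88) = (-30354 + (-7 - 1*(-122))) + 21*(62 - 88) = (-30354 + (-7 + 122)) + 21*(-26) = (-30354 + 115) - 546 = -30239 - 546 = -30785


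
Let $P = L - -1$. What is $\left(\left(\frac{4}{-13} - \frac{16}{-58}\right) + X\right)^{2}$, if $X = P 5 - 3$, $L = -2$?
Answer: $\frac{9168784}{142129} \approx 64.51$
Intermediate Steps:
$P = -1$ ($P = -2 - -1 = -2 + 1 = -1$)
$X = -8$ ($X = \left(-1\right) 5 - 3 = -5 - 3 = -8$)
$\left(\left(\frac{4}{-13} - \frac{16}{-58}\right) + X\right)^{2} = \left(\left(\frac{4}{-13} - \frac{16}{-58}\right) - 8\right)^{2} = \left(\left(4 \left(- \frac{1}{13}\right) - - \frac{8}{29}\right) - 8\right)^{2} = \left(\left(- \frac{4}{13} + \frac{8}{29}\right) - 8\right)^{2} = \left(- \frac{12}{377} - 8\right)^{2} = \left(- \frac{3028}{377}\right)^{2} = \frac{9168784}{142129}$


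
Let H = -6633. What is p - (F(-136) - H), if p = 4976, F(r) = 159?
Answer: -1816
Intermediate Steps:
p - (F(-136) - H) = 4976 - (159 - 1*(-6633)) = 4976 - (159 + 6633) = 4976 - 1*6792 = 4976 - 6792 = -1816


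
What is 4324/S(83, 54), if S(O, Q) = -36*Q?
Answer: -1081/486 ≈ -2.2243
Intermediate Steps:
4324/S(83, 54) = 4324/((-36*54)) = 4324/(-1944) = 4324*(-1/1944) = -1081/486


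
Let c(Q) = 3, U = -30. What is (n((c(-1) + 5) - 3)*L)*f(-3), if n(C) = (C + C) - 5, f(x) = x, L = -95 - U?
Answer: 975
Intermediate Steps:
L = -65 (L = -95 - 1*(-30) = -95 + 30 = -65)
n(C) = -5 + 2*C (n(C) = 2*C - 5 = -5 + 2*C)
(n((c(-1) + 5) - 3)*L)*f(-3) = ((-5 + 2*((3 + 5) - 3))*(-65))*(-3) = ((-5 + 2*(8 - 3))*(-65))*(-3) = ((-5 + 2*5)*(-65))*(-3) = ((-5 + 10)*(-65))*(-3) = (5*(-65))*(-3) = -325*(-3) = 975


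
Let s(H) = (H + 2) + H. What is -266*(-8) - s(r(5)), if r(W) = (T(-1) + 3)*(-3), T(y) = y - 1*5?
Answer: 2108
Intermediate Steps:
T(y) = -5 + y (T(y) = y - 5 = -5 + y)
r(W) = 9 (r(W) = ((-5 - 1) + 3)*(-3) = (-6 + 3)*(-3) = -3*(-3) = 9)
s(H) = 2 + 2*H (s(H) = (2 + H) + H = 2 + 2*H)
-266*(-8) - s(r(5)) = -266*(-8) - (2 + 2*9) = 2128 - (2 + 18) = 2128 - 1*20 = 2128 - 20 = 2108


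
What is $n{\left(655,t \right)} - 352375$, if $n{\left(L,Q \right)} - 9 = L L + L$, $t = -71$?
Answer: $77314$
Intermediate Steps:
$n{\left(L,Q \right)} = 9 + L + L^{2}$ ($n{\left(L,Q \right)} = 9 + \left(L L + L\right) = 9 + \left(L^{2} + L\right) = 9 + \left(L + L^{2}\right) = 9 + L + L^{2}$)
$n{\left(655,t \right)} - 352375 = \left(9 + 655 + 655^{2}\right) - 352375 = \left(9 + 655 + 429025\right) - 352375 = 429689 - 352375 = 77314$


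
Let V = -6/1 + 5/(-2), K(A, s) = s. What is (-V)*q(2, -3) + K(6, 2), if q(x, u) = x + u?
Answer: -13/2 ≈ -6.5000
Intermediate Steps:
q(x, u) = u + x
V = -17/2 (V = -6*1 + 5*(-1/2) = -6 - 5/2 = -17/2 ≈ -8.5000)
(-V)*q(2, -3) + K(6, 2) = (-1*(-17/2))*(-3 + 2) + 2 = (17/2)*(-1) + 2 = -17/2 + 2 = -13/2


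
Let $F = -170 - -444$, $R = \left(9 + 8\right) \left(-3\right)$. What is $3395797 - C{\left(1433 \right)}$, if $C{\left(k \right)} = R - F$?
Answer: $3396122$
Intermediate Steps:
$R = -51$ ($R = 17 \left(-3\right) = -51$)
$F = 274$ ($F = -170 + 444 = 274$)
$C{\left(k \right)} = -325$ ($C{\left(k \right)} = -51 - 274 = -325$)
$3395797 - C{\left(1433 \right)} = 3395797 - -325 = 3395797 + 325 = 3396122$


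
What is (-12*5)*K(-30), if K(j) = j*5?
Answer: 9000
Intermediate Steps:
K(j) = 5*j
(-12*5)*K(-30) = (-12*5)*(5*(-30)) = -60*(-150) = 9000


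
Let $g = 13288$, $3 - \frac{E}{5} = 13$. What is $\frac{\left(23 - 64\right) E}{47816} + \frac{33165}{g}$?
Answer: $\frac{18330205}{7220216} \approx 2.5387$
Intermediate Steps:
$E = -50$ ($E = 15 - 65 = -50$)
$\frac{\left(23 - 64\right) E}{47816} + \frac{33165}{g} = \frac{\left(23 - 64\right) \left(-50\right)}{47816} + \frac{33165}{13288} = \left(-41\right) \left(-50\right) \frac{1}{47816} + 33165 \cdot \frac{1}{13288} = 2050 \cdot \frac{1}{47816} + \frac{3015}{1208} = \frac{1025}{23908} + \frac{3015}{1208} = \frac{18330205}{7220216}$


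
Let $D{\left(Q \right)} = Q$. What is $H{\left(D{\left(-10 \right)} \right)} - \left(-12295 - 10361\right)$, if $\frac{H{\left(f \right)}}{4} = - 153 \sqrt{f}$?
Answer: $22656 - 612 i \sqrt{10} \approx 22656.0 - 1935.3 i$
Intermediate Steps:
$H{\left(f \right)} = - 612 \sqrt{f}$ ($H{\left(f \right)} = 4 \left(- 153 \sqrt{f}\right) = - 612 \sqrt{f}$)
$H{\left(D{\left(-10 \right)} \right)} - \left(-12295 - 10361\right) = - 612 \sqrt{-10} - \left(-12295 - 10361\right) = - 612 i \sqrt{10} - -22656 = - 612 i \sqrt{10} + 22656 = 22656 - 612 i \sqrt{10}$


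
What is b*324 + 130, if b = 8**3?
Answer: 166018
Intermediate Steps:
b = 512
b*324 + 130 = 512*324 + 130 = 165888 + 130 = 166018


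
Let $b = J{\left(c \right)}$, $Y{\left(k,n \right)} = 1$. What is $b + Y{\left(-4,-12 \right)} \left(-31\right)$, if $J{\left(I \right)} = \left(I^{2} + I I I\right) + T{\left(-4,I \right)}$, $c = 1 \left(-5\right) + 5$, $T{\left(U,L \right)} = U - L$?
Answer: $-35$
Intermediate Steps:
$c = 0$ ($c = -5 + 5 = 0$)
$J{\left(I \right)} = -4 + I^{2} + I^{3} - I$ ($J{\left(I \right)} = \left(I^{2} + I I I\right) - \left(4 + I\right) = \left(I^{2} + I^{2} I\right) - \left(4 + I\right) = \left(I^{2} + I^{3}\right) - \left(4 + I\right) = -4 + I^{2} + I^{3} - I$)
$b = -4$ ($b = -4 + 0^{2} + 0^{3} - 0 = -4 + 0 + 0 + 0 = -4$)
$b + Y{\left(-4,-12 \right)} \left(-31\right) = -4 + 1 \left(-31\right) = -4 - 31 = -35$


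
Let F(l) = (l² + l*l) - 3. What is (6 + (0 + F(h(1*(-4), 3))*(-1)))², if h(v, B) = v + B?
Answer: 49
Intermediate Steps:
h(v, B) = B + v
F(l) = -3 + 2*l² (F(l) = (l² + l²) - 3 = 2*l² - 3 = -3 + 2*l²)
(6 + (0 + F(h(1*(-4), 3))*(-1)))² = (6 + (0 + (-3 + 2*(3 + 1*(-4))²)*(-1)))² = (6 + (0 + (-3 + 2*(3 - 4)²)*(-1)))² = (6 + (0 + (-3 + 2*(-1)²)*(-1)))² = (6 + (0 + (-3 + 2*1)*(-1)))² = (6 + (0 + (-3 + 2)*(-1)))² = (6 + (0 - 1*(-1)))² = (6 + (0 + 1))² = (6 + 1)² = 7² = 49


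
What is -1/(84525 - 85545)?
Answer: 1/1020 ≈ 0.00098039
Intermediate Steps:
-1/(84525 - 85545) = -1/(-1020) = -1*(-1/1020) = 1/1020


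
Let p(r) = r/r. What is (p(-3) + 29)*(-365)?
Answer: -10950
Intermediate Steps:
p(r) = 1
(p(-3) + 29)*(-365) = (1 + 29)*(-365) = 30*(-365) = -10950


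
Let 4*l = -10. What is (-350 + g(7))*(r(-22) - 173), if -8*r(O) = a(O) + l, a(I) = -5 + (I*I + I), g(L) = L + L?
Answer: 77217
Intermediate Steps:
l = -5/2 (l = (¼)*(-10) = -5/2 ≈ -2.5000)
g(L) = 2*L
a(I) = -5 + I + I² (a(I) = -5 + (I² + I) = -5 + (I + I²) = -5 + I + I²)
r(O) = 15/16 - O/8 - O²/8 (r(O) = -((-5 + O + O²) - 5/2)/8 = -(-15/2 + O + O²)/8 = 15/16 - O/8 - O²/8)
(-350 + g(7))*(r(-22) - 173) = (-350 + 2*7)*((15/16 - ⅛*(-22) - ⅛*(-22)²) - 173) = (-350 + 14)*((15/16 + 11/4 - ⅛*484) - 173) = -336*((15/16 + 11/4 - 121/2) - 173) = -336*(-909/16 - 173) = -336*(-3677/16) = 77217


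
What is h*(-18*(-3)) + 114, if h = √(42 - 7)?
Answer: 114 + 54*√35 ≈ 433.47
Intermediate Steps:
h = √35 ≈ 5.9161
h*(-18*(-3)) + 114 = √35*(-18*(-3)) + 114 = √35*54 + 114 = 54*√35 + 114 = 114 + 54*√35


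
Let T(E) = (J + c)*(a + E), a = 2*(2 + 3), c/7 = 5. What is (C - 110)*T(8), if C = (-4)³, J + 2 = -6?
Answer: -84564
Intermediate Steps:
J = -8 (J = -2 - 6 = -8)
c = 35 (c = 7*5 = 35)
a = 10 (a = 2*5 = 10)
T(E) = 270 + 27*E (T(E) = (-8 + 35)*(10 + E) = 27*(10 + E) = 270 + 27*E)
C = -64
(C - 110)*T(8) = (-64 - 110)*(270 + 27*8) = -174*(270 + 216) = -174*486 = -84564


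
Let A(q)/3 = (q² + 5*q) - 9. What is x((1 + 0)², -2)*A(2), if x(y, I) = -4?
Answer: -60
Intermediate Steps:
A(q) = -27 + 3*q² + 15*q (A(q) = 3*((q² + 5*q) - 9) = 3*(-9 + q² + 5*q) = -27 + 3*q² + 15*q)
x((1 + 0)², -2)*A(2) = -4*(-27 + 3*2² + 15*2) = -4*(-27 + 3*4 + 30) = -4*(-27 + 12 + 30) = -4*15 = -60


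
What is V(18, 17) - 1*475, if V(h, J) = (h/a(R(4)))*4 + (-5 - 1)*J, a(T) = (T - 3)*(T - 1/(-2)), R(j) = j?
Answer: -561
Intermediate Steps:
a(T) = (½ + T)*(-3 + T) (a(T) = (-3 + T)*(T - 1*(-½)) = (-3 + T)*(T + ½) = (-3 + T)*(½ + T) = (½ + T)*(-3 + T))
V(h, J) = -6*J + 8*h/9 (V(h, J) = (h/(-3/2 + 4² - 5/2*4))*4 + (-5 - 1)*J = (h/(-3/2 + 16 - 10))*4 - 6*J = (h/(9/2))*4 - 6*J = (h*(2/9))*4 - 6*J = (2*h/9)*4 - 6*J = 8*h/9 - 6*J = -6*J + 8*h/9)
V(18, 17) - 1*475 = (-6*17 + (8/9)*18) - 1*475 = (-102 + 16) - 475 = -86 - 475 = -561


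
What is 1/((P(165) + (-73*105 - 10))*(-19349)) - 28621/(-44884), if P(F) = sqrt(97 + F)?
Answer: 32621067546175327/51156981946147308 + sqrt(262)/1139759868687 ≈ 0.63767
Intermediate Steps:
1/((P(165) + (-73*105 - 10))*(-19349)) - 28621/(-44884) = 1/((sqrt(97 + 165) + (-73*105 - 10))*(-19349)) - 28621/(-44884) = -1/19349/(sqrt(262) + (-7665 - 10)) - 28621*(-1/44884) = -1/19349/(sqrt(262) - 7675) + 28621/44884 = -1/19349/(-7675 + sqrt(262)) + 28621/44884 = -1/(19349*(-7675 + sqrt(262))) + 28621/44884 = 28621/44884 - 1/(19349*(-7675 + sqrt(262)))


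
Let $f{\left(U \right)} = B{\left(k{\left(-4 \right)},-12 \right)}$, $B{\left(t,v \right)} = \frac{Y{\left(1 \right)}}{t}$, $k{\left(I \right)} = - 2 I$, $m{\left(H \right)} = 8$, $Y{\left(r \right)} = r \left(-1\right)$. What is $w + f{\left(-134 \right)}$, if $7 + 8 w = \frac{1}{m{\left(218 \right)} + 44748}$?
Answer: $- \frac{358047}{358048} \approx -1.0$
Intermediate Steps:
$Y{\left(r \right)} = - r$
$w = - \frac{313291}{358048}$ ($w = - \frac{7}{8} + \frac{1}{8 \left(8 + 44748\right)} = - \frac{7}{8} + \frac{1}{8 \cdot 44756} = - \frac{7}{8} + \frac{1}{8} \cdot \frac{1}{44756} = - \frac{7}{8} + \frac{1}{358048} = - \frac{313291}{358048} \approx -0.875$)
$B{\left(t,v \right)} = - \frac{1}{t}$ ($B{\left(t,v \right)} = \frac{\left(-1\right) 1}{t} = - \frac{1}{t}$)
$f{\left(U \right)} = - \frac{1}{8}$ ($f{\left(U \right)} = - \frac{1}{\left(-2\right) \left(-4\right)} = - \frac{1}{8}$)
$w + f{\left(-134 \right)} = - \frac{313291}{358048} - \frac{1}{8} = - \frac{358047}{358048}$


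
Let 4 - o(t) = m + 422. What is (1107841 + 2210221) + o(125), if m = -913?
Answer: 3318557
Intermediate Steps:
o(t) = 495 (o(t) = 4 - (-913 + 422) = 4 - 1*(-491) = 4 + 491 = 495)
(1107841 + 2210221) + o(125) = (1107841 + 2210221) + 495 = 3318062 + 495 = 3318557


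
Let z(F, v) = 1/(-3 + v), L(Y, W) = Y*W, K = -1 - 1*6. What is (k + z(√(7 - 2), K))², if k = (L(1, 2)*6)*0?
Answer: 1/100 ≈ 0.010000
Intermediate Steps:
K = -7 (K = -1 - 6 = -7)
L(Y, W) = W*Y
k = 0 (k = ((2*1)*6)*0 = (2*6)*0 = 12*0 = 0)
(k + z(√(7 - 2), K))² = (0 + 1/(-3 - 7))² = (0 + 1/(-10))² = (0 - ⅒)² = (-⅒)² = 1/100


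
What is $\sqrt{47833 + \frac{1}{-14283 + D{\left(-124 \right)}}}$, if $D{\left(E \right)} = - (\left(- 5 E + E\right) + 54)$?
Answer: $\frac{2 \sqrt{2631028917426}}{14833} \approx 218.71$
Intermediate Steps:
$D{\left(E \right)} = -54 + 4 E$ ($D{\left(E \right)} = - (- 4 E + 54) = - (54 - 4 E) = -54 + 4 E$)
$\sqrt{47833 + \frac{1}{-14283 + D{\left(-124 \right)}}} = \sqrt{47833 + \frac{1}{-14283 + \left(-54 + 4 \left(-124\right)\right)}} = \sqrt{47833 + \frac{1}{-14283 - 550}} = \sqrt{47833 + \frac{1}{-14833}} = \sqrt{47833 - \frac{1}{14833}} = \sqrt{\frac{709506888}{14833}} = \frac{2 \sqrt{2631028917426}}{14833}$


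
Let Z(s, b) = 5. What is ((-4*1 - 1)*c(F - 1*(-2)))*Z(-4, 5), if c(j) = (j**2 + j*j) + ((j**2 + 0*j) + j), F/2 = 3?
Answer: -5000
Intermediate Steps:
F = 6 (F = 2*3 = 6)
c(j) = j + 3*j**2 (c(j) = (j**2 + j**2) + ((j**2 + 0) + j) = 2*j**2 + (j**2 + j) = 2*j**2 + (j + j**2) = j + 3*j**2)
((-4*1 - 1)*c(F - 1*(-2)))*Z(-4, 5) = ((-4*1 - 1)*((6 - 1*(-2))*(1 + 3*(6 - 1*(-2)))))*5 = ((-4 - 1)*((6 + 2)*(1 + 3*(6 + 2))))*5 = -40*(1 + 3*8)*5 = -40*(1 + 24)*5 = -40*25*5 = -5*200*5 = -1000*5 = -5000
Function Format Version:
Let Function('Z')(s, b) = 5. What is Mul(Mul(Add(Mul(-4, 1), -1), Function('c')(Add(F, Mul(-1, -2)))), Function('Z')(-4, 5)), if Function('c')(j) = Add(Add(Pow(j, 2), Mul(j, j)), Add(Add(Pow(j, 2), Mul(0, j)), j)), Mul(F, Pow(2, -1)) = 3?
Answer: -5000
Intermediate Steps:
F = 6 (F = Mul(2, 3) = 6)
Function('c')(j) = Add(j, Mul(3, Pow(j, 2))) (Function('c')(j) = Add(Add(Pow(j, 2), Pow(j, 2)), Add(Add(Pow(j, 2), 0), j)) = Add(Mul(2, Pow(j, 2)), Add(Pow(j, 2), j)) = Add(Mul(2, Pow(j, 2)), Add(j, Pow(j, 2))) = Add(j, Mul(3, Pow(j, 2))))
Mul(Mul(Add(Mul(-4, 1), -1), Function('c')(Add(F, Mul(-1, -2)))), Function('Z')(-4, 5)) = Mul(Mul(Add(Mul(-4, 1), -1), Mul(Add(6, Mul(-1, -2)), Add(1, Mul(3, Add(6, Mul(-1, -2)))))), 5) = Mul(Mul(Add(-4, -1), Mul(Add(6, 2), Add(1, Mul(3, Add(6, 2))))), 5) = Mul(Mul(-5, Mul(8, Add(1, Mul(3, 8)))), 5) = Mul(Mul(-5, Mul(8, Add(1, 24))), 5) = Mul(Mul(-5, Mul(8, 25)), 5) = Mul(Mul(-5, 200), 5) = Mul(-1000, 5) = -5000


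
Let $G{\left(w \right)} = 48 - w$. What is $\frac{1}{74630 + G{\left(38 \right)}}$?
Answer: $\frac{1}{74640} \approx 1.3398 \cdot 10^{-5}$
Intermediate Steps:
$\frac{1}{74630 + G{\left(38 \right)}} = \frac{1}{74630 + \left(48 - 38\right)} = \frac{1}{74630 + 10} = \frac{1}{74640}$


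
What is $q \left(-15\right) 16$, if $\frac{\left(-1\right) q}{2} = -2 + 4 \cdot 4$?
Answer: $6720$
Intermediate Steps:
$q = -28$ ($q = - 2 \left(-2 + 4 \cdot 4\right) = - 2 \left(-2 + 16\right) = \left(-2\right) 14 = -28$)
$q \left(-15\right) 16 = \left(-28\right) \left(-15\right) 16 = 420 \cdot 16 = 6720$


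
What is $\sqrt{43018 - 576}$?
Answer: $\sqrt{42442} \approx 206.01$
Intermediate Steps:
$\sqrt{43018 - 576} = \sqrt{42442}$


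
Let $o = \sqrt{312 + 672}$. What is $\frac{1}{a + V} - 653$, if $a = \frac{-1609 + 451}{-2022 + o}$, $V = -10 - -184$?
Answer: $- \frac{2259529316810}{3460259017} - \frac{193 \sqrt{246}}{10380777051} \approx -652.99$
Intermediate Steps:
$V = 174$ ($V = -10 + 184 = 174$)
$o = 2 \sqrt{246}$ ($o = \sqrt{984} = 2 \sqrt{246} \approx 31.369$)
$a = - \frac{1158}{-2022 + 2 \sqrt{246}}$ ($a = \frac{-1609 + 451}{-2022 + 2 \sqrt{246}} = - \frac{1158}{-2022 + 2 \sqrt{246}} \approx 0.58173$)
$\frac{1}{a + V} - 653 = \frac{1}{\left(\frac{195123}{340625} + \frac{193 \sqrt{246}}{340625}\right) + 174} - 653 = \frac{1}{\frac{59463873}{340625} + \frac{193 \sqrt{246}}{340625}} - 653 = -653 + \frac{1}{\frac{59463873}{340625} + \frac{193 \sqrt{246}}{340625}}$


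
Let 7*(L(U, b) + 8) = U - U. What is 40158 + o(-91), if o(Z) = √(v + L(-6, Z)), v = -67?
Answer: 40158 + 5*I*√3 ≈ 40158.0 + 8.6602*I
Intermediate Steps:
L(U, b) = -8 (L(U, b) = -8 + (U - U)/7 = -8 + (⅐)*0 = -8 + 0 = -8)
o(Z) = 5*I*√3 (o(Z) = √(-67 - 8) = √(-75) = 5*I*√3)
40158 + o(-91) = 40158 + 5*I*√3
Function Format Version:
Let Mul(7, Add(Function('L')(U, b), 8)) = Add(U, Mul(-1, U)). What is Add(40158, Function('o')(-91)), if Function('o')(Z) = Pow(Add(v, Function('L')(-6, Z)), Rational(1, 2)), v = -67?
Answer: Add(40158, Mul(5, I, Pow(3, Rational(1, 2)))) ≈ Add(40158., Mul(8.6602, I))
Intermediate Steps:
Function('L')(U, b) = -8 (Function('L')(U, b) = Add(-8, Mul(Rational(1, 7), Add(U, Mul(-1, U)))) = Add(-8, Mul(Rational(1, 7), 0)) = Add(-8, 0) = -8)
Function('o')(Z) = Mul(5, I, Pow(3, Rational(1, 2))) (Function('o')(Z) = Pow(Add(-67, -8), Rational(1, 2)) = Pow(-75, Rational(1, 2)) = Mul(5, I, Pow(3, Rational(1, 2))))
Add(40158, Function('o')(-91)) = Add(40158, Mul(5, I, Pow(3, Rational(1, 2))))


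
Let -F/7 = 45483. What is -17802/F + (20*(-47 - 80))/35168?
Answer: -2174131/133295512 ≈ -0.016311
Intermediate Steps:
F = -318381 (F = -7*45483 = -318381)
-17802/F + (20*(-47 - 80))/35168 = -17802/(-318381) + (20*(-47 - 80))/35168 = -17802*(-1/318381) + (20*(-127))*(1/35168) = 5934/106127 - 2540*1/35168 = 5934/106127 - 635/8792 = -2174131/133295512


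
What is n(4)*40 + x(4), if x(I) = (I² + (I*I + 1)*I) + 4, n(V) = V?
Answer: 248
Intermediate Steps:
x(I) = 4 + I² + I*(1 + I²) (x(I) = (I² + (I² + 1)*I) + 4 = (I² + (1 + I²)*I) + 4 = (I² + I*(1 + I²)) + 4 = 4 + I² + I*(1 + I²))
n(4)*40 + x(4) = 4*40 + (4 + 4 + 4² + 4³) = 160 + (4 + 4 + 16 + 64) = 160 + 88 = 248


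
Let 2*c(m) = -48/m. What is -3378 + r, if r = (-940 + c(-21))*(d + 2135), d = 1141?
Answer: -3079074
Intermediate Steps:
c(m) = -24/m (c(m) = (-48/m)/2 = -24/m)
r = -3075696 (r = (-940 - 24/(-21))*(1141 + 2135) = (-940 - 24*(-1/21))*3276 = (-940 + 8/7)*3276 = -6572/7*3276 = -3075696)
-3378 + r = -3378 - 3075696 = -3079074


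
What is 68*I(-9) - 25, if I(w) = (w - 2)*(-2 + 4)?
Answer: -1521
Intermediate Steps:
I(w) = -4 + 2*w (I(w) = (-2 + w)*2 = -4 + 2*w)
68*I(-9) - 25 = 68*(-4 + 2*(-9)) - 25 = 68*(-4 - 18) - 25 = 68*(-22) - 25 = -1496 - 25 = -1521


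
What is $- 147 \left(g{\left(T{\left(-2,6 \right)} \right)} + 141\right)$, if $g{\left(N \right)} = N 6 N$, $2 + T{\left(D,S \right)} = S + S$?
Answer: $-108927$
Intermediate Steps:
$T{\left(D,S \right)} = -2 + 2 S$ ($T{\left(D,S \right)} = -2 + \left(S + S\right) = -2 + 2 S$)
$g{\left(N \right)} = 6 N^{2}$ ($g{\left(N \right)} = 6 N N = 6 N^{2}$)
$- 147 \left(g{\left(T{\left(-2,6 \right)} \right)} + 141\right) = - 147 \left(6 \left(-2 + 2 \cdot 6\right)^{2} + 141\right) = - 147 \left(6 \left(-2 + 12\right)^{2} + 141\right) = - 147 \left(6 \cdot 10^{2} + 141\right) = - 147 \left(6 \cdot 100 + 141\right) = - 147 \left(600 + 141\right) = \left(-147\right) 741 = -108927$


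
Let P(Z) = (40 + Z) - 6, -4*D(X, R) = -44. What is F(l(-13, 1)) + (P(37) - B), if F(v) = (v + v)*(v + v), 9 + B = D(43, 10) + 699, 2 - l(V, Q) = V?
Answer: 270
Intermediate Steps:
l(V, Q) = 2 - V
D(X, R) = 11 (D(X, R) = -¼*(-44) = 11)
B = 701 (B = -9 + (11 + 699) = -9 + 710 = 701)
F(v) = 4*v² (F(v) = (2*v)*(2*v) = 4*v²)
P(Z) = 34 + Z
F(l(-13, 1)) + (P(37) - B) = 4*(2 - 1*(-13))² + ((34 + 37) - 1*701) = 4*(2 + 13)² + (71 - 701) = 4*15² - 630 = 4*225 - 630 = 900 - 630 = 270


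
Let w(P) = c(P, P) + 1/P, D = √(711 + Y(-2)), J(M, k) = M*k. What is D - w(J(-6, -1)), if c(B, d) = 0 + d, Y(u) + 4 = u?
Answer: -37/6 + √705 ≈ 20.385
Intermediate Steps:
Y(u) = -4 + u
D = √705 (D = √(711 + (-4 - 2)) = √(711 - 6) = √705 ≈ 26.552)
c(B, d) = d
w(P) = P + 1/P
D - w(J(-6, -1)) = √705 - (-6*(-1) + 1/(-6*(-1))) = √705 - (6 + 1/6) = √705 - (6 + ⅙) = √705 - 1*37/6 = √705 - 37/6 = -37/6 + √705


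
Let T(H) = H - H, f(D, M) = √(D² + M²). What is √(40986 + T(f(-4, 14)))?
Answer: 9*√506 ≈ 202.45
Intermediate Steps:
T(H) = 0
√(40986 + T(f(-4, 14))) = √(40986 + 0) = √40986 = 9*√506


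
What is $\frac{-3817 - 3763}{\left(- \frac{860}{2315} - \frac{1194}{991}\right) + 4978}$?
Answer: $- \frac{173897707}{114167370} \approx -1.5232$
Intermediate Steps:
$\frac{-3817 - 3763}{\left(- \frac{860}{2315} - \frac{1194}{991}\right) + 4978} = - \frac{7580}{\left(\left(-860\right) \frac{1}{2315} - \frac{1194}{991}\right) + 4978} = - \frac{7580}{\left(- \frac{172}{463} - \frac{1194}{991}\right) + 4978} = - \frac{7580}{- \frac{723274}{458833} + 4978} = - \frac{7580}{\frac{2283347400}{458833}} = \left(-7580\right) \frac{458833}{2283347400} = - \frac{173897707}{114167370}$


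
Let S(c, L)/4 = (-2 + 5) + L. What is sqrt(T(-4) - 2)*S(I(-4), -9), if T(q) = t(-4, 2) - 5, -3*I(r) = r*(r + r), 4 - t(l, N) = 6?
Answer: -72*I ≈ -72.0*I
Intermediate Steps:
t(l, N) = -2 (t(l, N) = 4 - 1*6 = 4 - 6 = -2)
I(r) = -2*r**2/3 (I(r) = -r*(r + r)/3 = -r*2*r/3 = -2*r**2/3)
T(q) = -7 (T(q) = -2 - 5 = -7)
S(c, L) = 12 + 4*L (S(c, L) = 4*((-2 + 5) + L) = 4*(3 + L) = 12 + 4*L)
sqrt(T(-4) - 2)*S(I(-4), -9) = sqrt(-7 - 2)*(12 + 4*(-9)) = sqrt(-9)*(12 - 36) = (3*I)*(-24) = -72*I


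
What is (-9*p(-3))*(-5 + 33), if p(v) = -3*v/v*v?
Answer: -2268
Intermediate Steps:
p(v) = -3*v
(-9*p(-3))*(-5 + 33) = (-(-27)*(-3))*(-5 + 33) = -9*9*28 = -81*28 = -2268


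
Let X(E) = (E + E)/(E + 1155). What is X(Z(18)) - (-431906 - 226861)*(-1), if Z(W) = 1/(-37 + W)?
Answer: -7227991525/10972 ≈ -6.5877e+5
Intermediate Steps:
X(E) = 2*E/(1155 + E) (X(E) = (2*E)/(1155 + E) = 2*E/(1155 + E))
X(Z(18)) - (-431906 - 226861)*(-1) = 2/((-37 + 18)*(1155 + 1/(-37 + 18))) - (-431906 - 226861)*(-1) = 2/(-19*(1155 + 1/(-19))) - (-658767)*(-1) = 2*(-1/19)/(1155 - 1/19) - 1*658767 = 2*(-1/19)/(21944/19) - 658767 = 2*(-1/19)*(19/21944) - 658767 = -1/10972 - 658767 = -7227991525/10972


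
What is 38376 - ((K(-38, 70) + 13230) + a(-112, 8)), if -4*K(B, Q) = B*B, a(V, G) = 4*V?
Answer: 25955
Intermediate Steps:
K(B, Q) = -B²/4 (K(B, Q) = -B*B/4 = -B²/4)
38376 - ((K(-38, 70) + 13230) + a(-112, 8)) = 38376 - ((-¼*(-38)² + 13230) + 4*(-112)) = 38376 - ((-¼*1444 + 13230) - 448) = 38376 - ((-361 + 13230) - 448) = 38376 - (12869 - 448) = 38376 - 1*12421 = 38376 - 12421 = 25955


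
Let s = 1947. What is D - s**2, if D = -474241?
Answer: -4265050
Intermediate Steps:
D - s**2 = -474241 - 1*1947**2 = -474241 - 1*3790809 = -474241 - 3790809 = -4265050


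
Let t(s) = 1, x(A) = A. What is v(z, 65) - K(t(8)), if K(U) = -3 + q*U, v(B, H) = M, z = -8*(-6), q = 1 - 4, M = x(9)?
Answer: 15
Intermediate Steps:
M = 9
q = -3
z = 48
v(B, H) = 9
K(U) = -3 - 3*U
v(z, 65) - K(t(8)) = 9 - (-3 - 3*1) = 9 - (-3 - 3) = 9 - 1*(-6) = 9 + 6 = 15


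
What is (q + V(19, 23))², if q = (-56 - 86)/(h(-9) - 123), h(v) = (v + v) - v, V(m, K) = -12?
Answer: 519841/4356 ≈ 119.34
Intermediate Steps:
h(v) = v (h(v) = 2*v - v = v)
q = 71/66 (q = (-56 - 86)/(-9 - 123) = -142/(-132) = -142*(-1/132) = 71/66 ≈ 1.0758)
(q + V(19, 23))² = (71/66 - 12)² = (-721/66)² = 519841/4356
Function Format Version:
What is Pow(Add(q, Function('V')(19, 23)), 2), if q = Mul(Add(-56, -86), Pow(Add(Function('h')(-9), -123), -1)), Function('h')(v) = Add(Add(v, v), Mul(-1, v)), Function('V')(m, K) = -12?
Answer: Rational(519841, 4356) ≈ 119.34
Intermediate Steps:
Function('h')(v) = v (Function('h')(v) = Add(Mul(2, v), Mul(-1, v)) = v)
q = Rational(71, 66) (q = Mul(Add(-56, -86), Pow(Add(-9, -123), -1)) = Mul(-142, Pow(-132, -1)) = Mul(-142, Rational(-1, 132)) = Rational(71, 66) ≈ 1.0758)
Pow(Add(q, Function('V')(19, 23)), 2) = Pow(Add(Rational(71, 66), -12), 2) = Pow(Rational(-721, 66), 2) = Rational(519841, 4356)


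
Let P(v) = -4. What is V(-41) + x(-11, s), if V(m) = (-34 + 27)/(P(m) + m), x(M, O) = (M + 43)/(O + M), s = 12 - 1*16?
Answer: -89/45 ≈ -1.9778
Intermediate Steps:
s = -4 (s = 12 - 16 = -4)
x(M, O) = (43 + M)/(M + O)
V(m) = -7/(-4 + m) (V(m) = (-34 + 27)/(-4 + m) = -7/(-4 + m))
V(-41) + x(-11, s) = -7/(-4 - 41) + (43 - 11)/(-11 - 4) = -7/(-45) + 32/(-15) = -7*(-1/45) - 1/15*32 = 7/45 - 32/15 = -89/45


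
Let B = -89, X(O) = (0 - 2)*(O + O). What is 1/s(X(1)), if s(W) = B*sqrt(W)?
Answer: I/178 ≈ 0.005618*I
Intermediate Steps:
X(O) = -4*O
s(W) = -89*sqrt(W)
1/s(X(1)) = 1/(-89*2*I) = 1/(-178*I) = I/178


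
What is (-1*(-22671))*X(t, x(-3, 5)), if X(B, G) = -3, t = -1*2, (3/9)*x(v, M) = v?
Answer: -68013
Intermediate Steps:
x(v, M) = 3*v
t = -2
(-1*(-22671))*X(t, x(-3, 5)) = -1*(-22671)*(-3) = 22671*(-3) = -68013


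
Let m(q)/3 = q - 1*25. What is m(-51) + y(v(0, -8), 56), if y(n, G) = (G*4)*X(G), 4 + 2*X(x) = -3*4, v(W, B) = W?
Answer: -2020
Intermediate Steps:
X(x) = -8 (X(x) = -2 + (-3*4)/2 = -2 + (½)*(-12) = -2 - 6 = -8)
y(n, G) = -32*G (y(n, G) = (G*4)*(-8) = (4*G)*(-8) = -32*G)
m(q) = -75 + 3*q (m(q) = 3*(q - 1*25) = 3*(q - 25) = 3*(-25 + q) = -75 + 3*q)
m(-51) + y(v(0, -8), 56) = (-75 + 3*(-51)) - 32*56 = (-75 - 153) - 1792 = -228 - 1792 = -2020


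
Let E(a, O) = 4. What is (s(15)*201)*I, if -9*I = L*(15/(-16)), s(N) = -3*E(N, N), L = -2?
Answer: 1005/2 ≈ 502.50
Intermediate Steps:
s(N) = -12 (s(N) = -3*4 = -12)
I = -5/24 (I = -(-2)*15/(-16)/9 = -(-2)*15*(-1/16)/9 = -(-2)*(-15)/(9*16) = -⅑*15/8 = -5/24 ≈ -0.20833)
(s(15)*201)*I = -12*201*(-5/24) = -2412*(-5/24) = 1005/2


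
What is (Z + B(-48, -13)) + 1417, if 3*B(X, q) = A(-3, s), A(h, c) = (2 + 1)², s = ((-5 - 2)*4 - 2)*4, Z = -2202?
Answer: -782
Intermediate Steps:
s = -120 (s = (-7*4 - 2)*4 = (-28 - 2)*4 = -30*4 = -120)
A(h, c) = 9 (A(h, c) = 3² = 9)
B(X, q) = 3 (B(X, q) = (⅓)*9 = 3)
(Z + B(-48, -13)) + 1417 = (-2202 + 3) + 1417 = -2199 + 1417 = -782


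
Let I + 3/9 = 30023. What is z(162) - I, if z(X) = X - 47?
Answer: -89723/3 ≈ -29908.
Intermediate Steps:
I = 90068/3 (I = -1/3 + 30023 = 90068/3 ≈ 30023.)
z(X) = -47 + X
z(162) - I = (-47 + 162) - 1*90068/3 = 115 - 90068/3 = -89723/3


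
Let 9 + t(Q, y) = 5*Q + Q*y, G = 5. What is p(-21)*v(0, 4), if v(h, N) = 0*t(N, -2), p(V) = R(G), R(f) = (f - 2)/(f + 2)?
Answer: 0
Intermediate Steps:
t(Q, y) = -9 + 5*Q + Q*y (t(Q, y) = -9 + (5*Q + Q*y) = -9 + 5*Q + Q*y)
R(f) = (-2 + f)/(2 + f)
p(V) = 3/7 (p(V) = (-2 + 5)/(2 + 5) = 3/7)
v(h, N) = 0 (v(h, N) = 0*(-9 + 5*N + N*(-2)) = 0*(-9 + 5*N - 2*N) = 0*(-9 + 3*N) = 0)
p(-21)*v(0, 4) = (3/7)*0 = 0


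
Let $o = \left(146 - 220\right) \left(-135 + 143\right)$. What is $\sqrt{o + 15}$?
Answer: $i \sqrt{577} \approx 24.021 i$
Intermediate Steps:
$o = -592$ ($o = \left(-74\right) 8 = -592$)
$\sqrt{o + 15} = \sqrt{-592 + 15} = \sqrt{-577} = i \sqrt{577}$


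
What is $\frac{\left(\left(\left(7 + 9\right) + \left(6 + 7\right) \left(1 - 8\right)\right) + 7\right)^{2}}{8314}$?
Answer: $\frac{2312}{4157} \approx 0.55617$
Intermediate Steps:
$\frac{\left(\left(\left(7 + 9\right) + \left(6 + 7\right) \left(1 - 8\right)\right) + 7\right)^{2}}{8314} = \left(\left(16 + 13 \left(-7\right)\right) + 7\right)^{2} \cdot \frac{1}{8314} = \left(\left(16 - 91\right) + 7\right)^{2} \cdot \frac{1}{8314} = \left(-75 + 7\right)^{2} \cdot \frac{1}{8314} = \left(-68\right)^{2} \cdot \frac{1}{8314} = 4624 \cdot \frac{1}{8314} = \frac{2312}{4157}$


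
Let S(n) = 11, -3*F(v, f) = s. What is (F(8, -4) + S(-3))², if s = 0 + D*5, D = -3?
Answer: 256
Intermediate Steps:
s = -15 (s = 0 - 3*5 = 0 - 15 = -15)
F(v, f) = 5 (F(v, f) = -⅓*(-15) = 5)
(F(8, -4) + S(-3))² = (5 + 11)² = 16² = 256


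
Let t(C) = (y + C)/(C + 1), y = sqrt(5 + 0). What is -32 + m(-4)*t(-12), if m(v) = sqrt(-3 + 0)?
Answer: -32 + I*sqrt(3)*(12 - sqrt(5))/11 ≈ -32.0 + 1.5374*I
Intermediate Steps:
m(v) = I*sqrt(3) (m(v) = sqrt(-3) = I*sqrt(3))
y = sqrt(5) ≈ 2.2361
t(C) = (C + sqrt(5))/(1 + C) (t(C) = (sqrt(5) + C)/(C + 1) = (C + sqrt(5))/(1 + C))
-32 + m(-4)*t(-12) = -32 + (I*sqrt(3))*((-12 + sqrt(5))/(1 - 12)) = -32 + (I*sqrt(3))*((-12 + sqrt(5))/(-11)) = -32 + (I*sqrt(3))*(-(-12 + sqrt(5))/11) = -32 + (I*sqrt(3))*(12/11 - sqrt(5)/11) = -32 + I*sqrt(3)*(12/11 - sqrt(5)/11)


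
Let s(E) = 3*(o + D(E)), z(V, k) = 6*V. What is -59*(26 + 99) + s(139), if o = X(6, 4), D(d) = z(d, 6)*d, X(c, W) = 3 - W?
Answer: 340400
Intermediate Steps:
D(d) = 6*d**2 (D(d) = (6*d)*d = 6*d**2)
o = -1 (o = 3 - 1*4 = 3 - 4 = -1)
s(E) = -3 + 18*E**2 (s(E) = 3*(-1 + 6*E**2) = -3 + 18*E**2)
-59*(26 + 99) + s(139) = -59*(26 + 99) + (-3 + 18*139**2) = -59*125 + (-3 + 18*19321) = -7375 + (-3 + 347778) = -7375 + 347775 = 340400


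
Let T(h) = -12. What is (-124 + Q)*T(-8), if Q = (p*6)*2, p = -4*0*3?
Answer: 1488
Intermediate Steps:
p = 0 (p = 0*3 = 0)
Q = 0 (Q = (0*6)*2 = 0*2 = 0)
(-124 + Q)*T(-8) = (-124 + 0)*(-12) = -124*(-12) = 1488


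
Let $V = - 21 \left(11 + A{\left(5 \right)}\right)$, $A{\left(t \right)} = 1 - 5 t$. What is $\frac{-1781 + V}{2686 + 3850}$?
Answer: $- \frac{377}{1634} \approx -0.23072$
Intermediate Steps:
$V = 273$ ($V = - 21 \left(11 + \left(1 - 25\right)\right) = - 21 \left(11 - 24\right) = \left(-21\right) \left(-13\right) = 273$)
$\frac{-1781 + V}{2686 + 3850} = \frac{-1781 + 273}{2686 + 3850} = - \frac{1508}{6536} = \left(-1508\right) \frac{1}{6536} = - \frac{377}{1634}$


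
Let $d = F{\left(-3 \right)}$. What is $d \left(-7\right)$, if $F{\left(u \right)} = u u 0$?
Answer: $0$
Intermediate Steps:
$F{\left(u \right)} = 0$ ($F{\left(u \right)} = u^{2} \cdot 0 = 0$)
$d = 0$
$d \left(-7\right) = 0 \left(-7\right) = 0$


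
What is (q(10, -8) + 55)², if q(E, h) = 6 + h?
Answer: 2809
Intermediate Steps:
(q(10, -8) + 55)² = ((6 - 8) + 55)² = (-2 + 55)² = 53² = 2809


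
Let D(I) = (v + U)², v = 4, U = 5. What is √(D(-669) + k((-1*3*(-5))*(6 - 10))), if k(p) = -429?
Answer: 2*I*√87 ≈ 18.655*I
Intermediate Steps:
D(I) = 81 (D(I) = (4 + 5)² = 9² = 81)
√(D(-669) + k((-1*3*(-5))*(6 - 10))) = √(81 - 429) = √(-348) = 2*I*√87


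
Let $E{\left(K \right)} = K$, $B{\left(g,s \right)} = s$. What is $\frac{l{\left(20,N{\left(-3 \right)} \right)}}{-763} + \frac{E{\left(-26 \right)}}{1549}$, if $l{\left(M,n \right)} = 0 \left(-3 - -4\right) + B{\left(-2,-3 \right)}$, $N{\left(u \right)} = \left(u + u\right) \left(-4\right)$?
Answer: $- \frac{15191}{1181887} \approx -0.012853$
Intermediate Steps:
$N{\left(u \right)} = - 8 u$ ($N{\left(u \right)} = 2 u \left(-4\right) = - 8 u$)
$l{\left(M,n \right)} = -3$ ($l{\left(M,n \right)} = 0 \left(-3 - -4\right) - 3 = 0 \left(-3 + 4\right) - 3 = 0 \cdot 1 - 3 = 0 - 3 = -3$)
$\frac{l{\left(20,N{\left(-3 \right)} \right)}}{-763} + \frac{E{\left(-26 \right)}}{1549} = - \frac{3}{-763} - \frac{26}{1549} = \left(-3\right) \left(- \frac{1}{763}\right) - \frac{26}{1549} = \frac{3}{763} - \frac{26}{1549} = - \frac{15191}{1181887}$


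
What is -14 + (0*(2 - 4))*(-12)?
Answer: -14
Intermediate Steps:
-14 + (0*(2 - 4))*(-12) = -14 + (0*(-2))*(-12) = -14 + 0*(-12) = -14 + 0 = -14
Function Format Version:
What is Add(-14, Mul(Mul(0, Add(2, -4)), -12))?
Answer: -14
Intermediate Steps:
Add(-14, Mul(Mul(0, Add(2, -4)), -12)) = Add(-14, Mul(Mul(0, -2), -12)) = Add(-14, Mul(0, -12)) = Add(-14, 0) = -14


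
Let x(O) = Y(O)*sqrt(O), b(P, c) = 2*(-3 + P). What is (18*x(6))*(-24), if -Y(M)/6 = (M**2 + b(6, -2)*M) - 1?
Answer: 184032*sqrt(6) ≈ 4.5078e+5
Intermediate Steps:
b(P, c) = -6 + 2*P
Y(M) = 6 - 36*M - 6*M**2 (Y(M) = -6*((M**2 + (-6 + 2*6)*M) - 1) = -6*((M**2 + (-6 + 12)*M) - 1) = -6*((M**2 + 6*M) - 1) = -6*(-1 + M**2 + 6*M) = 6 - 36*M - 6*M**2)
x(O) = sqrt(O)*(6 - 36*O - 6*O**2) (x(O) = (6 - 36*O - 6*O**2)*sqrt(O) = sqrt(O)*(6 - 36*O - 6*O**2))
(18*x(6))*(-24) = (18*(6*sqrt(6)*(1 - 1*6**2 - 6*6)))*(-24) = (18*(6*sqrt(6)*(1 - 1*36 - 36)))*(-24) = (18*(6*sqrt(6)*(1 - 36 - 36)))*(-24) = (18*(6*sqrt(6)*(-71)))*(-24) = (18*(-426*sqrt(6)))*(-24) = -7668*sqrt(6)*(-24) = 184032*sqrt(6)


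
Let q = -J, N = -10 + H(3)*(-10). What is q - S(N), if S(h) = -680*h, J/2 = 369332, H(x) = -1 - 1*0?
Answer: -738664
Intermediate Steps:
H(x) = -1 (H(x) = -1 + 0 = -1)
J = 738664 (J = 2*369332 = 738664)
N = 0 (N = -10 - 1*(-10) = -10 + 10 = 0)
q = -738664 (q = -1*738664 = -738664)
q - S(N) = -738664 - (-680)*0 = -738664 - 1*0 = -738664 + 0 = -738664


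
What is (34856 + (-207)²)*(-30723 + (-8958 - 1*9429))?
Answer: -3816092550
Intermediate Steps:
(34856 + (-207)²)*(-30723 + (-8958 - 1*9429)) = (34856 + 42849)*(-30723 + (-8958 - 9429)) = 77705*(-30723 - 18387) = 77705*(-49110) = -3816092550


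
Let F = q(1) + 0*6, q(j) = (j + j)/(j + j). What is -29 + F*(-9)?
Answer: -38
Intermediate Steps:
q(j) = 1 (q(j) = (2*j)/((2*j)) = (2*j)*(1/(2*j)) = 1)
F = 1 (F = 1 + 0*6 = 1 + 0 = 1)
-29 + F*(-9) = -29 + 1*(-9) = -29 - 9 = -38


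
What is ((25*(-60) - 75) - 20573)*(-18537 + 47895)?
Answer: -650220984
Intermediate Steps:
((25*(-60) - 75) - 20573)*(-18537 + 47895) = ((-1500 - 75) - 20573)*29358 = (-1575 - 20573)*29358 = -22148*29358 = -650220984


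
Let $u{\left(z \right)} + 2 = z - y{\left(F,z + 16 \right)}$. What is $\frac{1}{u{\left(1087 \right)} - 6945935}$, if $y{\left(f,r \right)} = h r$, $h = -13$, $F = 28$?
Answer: $- \frac{1}{6930511} \approx -1.4429 \cdot 10^{-7}$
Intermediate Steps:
$y{\left(f,r \right)} = - 13 r$
$u{\left(z \right)} = 206 + 14 z$ ($u{\left(z \right)} = -2 + \left(z - - 13 \left(z + 16\right)\right) = -2 + \left(z - - 13 \left(16 + z\right)\right) = -2 + \left(z - \left(-208 - 13 z\right)\right) = -2 + \left(z + \left(208 + 13 z\right)\right) = -2 + \left(208 + 14 z\right) = 206 + 14 z$)
$\frac{1}{u{\left(1087 \right)} - 6945935} = \frac{1}{\left(206 + 14 \cdot 1087\right) - 6945935} = \frac{1}{\left(206 + 15218\right) - 6945935} = \frac{1}{15424 - 6945935} = \frac{1}{-6930511} = - \frac{1}{6930511}$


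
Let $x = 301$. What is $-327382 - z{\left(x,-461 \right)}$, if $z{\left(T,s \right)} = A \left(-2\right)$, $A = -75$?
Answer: $-327532$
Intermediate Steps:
$z{\left(T,s \right)} = 150$ ($z{\left(T,s \right)} = \left(-75\right) \left(-2\right) = 150$)
$-327382 - z{\left(x,-461 \right)} = -327382 - 150 = -327532$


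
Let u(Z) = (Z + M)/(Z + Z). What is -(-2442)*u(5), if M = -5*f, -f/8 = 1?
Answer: 10989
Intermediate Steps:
f = -8 (f = -8*1 = -8)
M = 40 (M = -5*(-8) = 40)
u(Z) = (40 + Z)/(2*Z) (u(Z) = (Z + 40)/(Z + Z) = (40 + Z)/((2*Z)) = (40 + Z)*(1/(2*Z)) = (40 + Z)/(2*Z))
-(-2442)*u(5) = -(-2442)*(½)*(40 + 5)/5 = -(-2442)*(½)*(⅕)*45 = -(-2442)*9/2 = -1*(-10989) = 10989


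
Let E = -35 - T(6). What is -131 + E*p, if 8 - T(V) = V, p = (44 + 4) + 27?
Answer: -2906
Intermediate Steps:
p = 75 (p = 48 + 27 = 75)
T(V) = 8 - V
E = -37 (E = -35 - (8 - 1*6) = -35 - (8 - 6) = -35 - 1*2 = -35 - 2 = -37)
-131 + E*p = -131 - 37*75 = -131 - 2775 = -2906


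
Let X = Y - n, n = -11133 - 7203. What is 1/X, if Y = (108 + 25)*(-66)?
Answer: 1/9558 ≈ 0.00010462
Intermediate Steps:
n = -18336
Y = -8778 (Y = 133*(-66) = -8778)
X = 9558 (X = -8778 - 1*(-18336) = -8778 + 18336 = 9558)
1/X = 1/9558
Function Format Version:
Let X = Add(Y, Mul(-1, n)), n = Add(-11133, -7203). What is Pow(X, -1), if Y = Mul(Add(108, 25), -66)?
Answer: Rational(1, 9558) ≈ 0.00010462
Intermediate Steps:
n = -18336
Y = -8778 (Y = Mul(133, -66) = -8778)
X = 9558 (X = Add(-8778, Mul(-1, -18336)) = Add(-8778, 18336) = 9558)
Pow(X, -1) = Pow(9558, -1) = Rational(1, 9558)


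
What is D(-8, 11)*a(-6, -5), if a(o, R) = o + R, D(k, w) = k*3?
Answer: 264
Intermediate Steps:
D(k, w) = 3*k
a(o, R) = R + o
D(-8, 11)*a(-6, -5) = (3*(-8))*(-5 - 6) = -24*(-11) = 264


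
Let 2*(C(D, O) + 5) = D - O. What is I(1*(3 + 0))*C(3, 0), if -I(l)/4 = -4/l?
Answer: -56/3 ≈ -18.667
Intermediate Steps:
C(D, O) = -5 + D/2 - O/2 (C(D, O) = -5 + (D - O)/2 = -5 + (D/2 - O/2) = -5 + D/2 - O/2)
I(l) = 16/l (I(l) = -(-16)/l = 16/l)
I(1*(3 + 0))*C(3, 0) = (16/((1*(3 + 0))))*(-5 + (½)*3 - ½*0) = (16/((1*3)))*(-5 + 3/2 + 0) = (16/3)*(-7/2) = -56/3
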